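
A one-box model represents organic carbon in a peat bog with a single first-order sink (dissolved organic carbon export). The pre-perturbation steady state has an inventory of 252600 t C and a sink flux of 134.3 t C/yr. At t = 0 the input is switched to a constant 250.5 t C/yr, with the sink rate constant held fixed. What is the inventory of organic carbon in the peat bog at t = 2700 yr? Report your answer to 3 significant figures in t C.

τ = M₀/F₀ = 252600/134.3 = 1881 yr; rate constant k = 1/τ.
New steady state M_∞ = F₁/k = F₁·τ = 250.5 × 1881 = 471160 t C.
M(t) = M_∞ + (M₀ − M_∞)·e^(−t/τ); t/τ = 2700/1881 = 1.436, so e^(−t/τ) = 0.2380.
M(t) = 471160 − 218600 × 0.2380 = 419140 t C.

419000 t C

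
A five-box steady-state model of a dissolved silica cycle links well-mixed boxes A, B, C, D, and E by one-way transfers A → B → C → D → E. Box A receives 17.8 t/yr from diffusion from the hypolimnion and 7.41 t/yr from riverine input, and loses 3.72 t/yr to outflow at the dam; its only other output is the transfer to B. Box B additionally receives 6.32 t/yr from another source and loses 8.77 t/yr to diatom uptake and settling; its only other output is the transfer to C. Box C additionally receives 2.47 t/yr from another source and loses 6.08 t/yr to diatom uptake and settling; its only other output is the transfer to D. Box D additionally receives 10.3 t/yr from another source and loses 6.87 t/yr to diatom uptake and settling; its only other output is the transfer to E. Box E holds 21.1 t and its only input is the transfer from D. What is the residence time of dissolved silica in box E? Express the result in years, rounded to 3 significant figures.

1.12 yr

Box A: F(A→B) = (17.8 + 7.41) − 3.72 = 21.490 t/yr.
Box B: F(B→C) = (21.490 + 6.32) − 8.77 = 19.040 t/yr.
Box C: F(C→D) = (19.040 + 2.47) − 6.08 = 15.430 t/yr.
Box D: F(D→E) = (15.430 + 10.3) − 6.87 = 18.860 t/yr.
Box E throughput = its input = 18.860 t/yr; τ = 21.1 / 18.860 = 1.119 yr.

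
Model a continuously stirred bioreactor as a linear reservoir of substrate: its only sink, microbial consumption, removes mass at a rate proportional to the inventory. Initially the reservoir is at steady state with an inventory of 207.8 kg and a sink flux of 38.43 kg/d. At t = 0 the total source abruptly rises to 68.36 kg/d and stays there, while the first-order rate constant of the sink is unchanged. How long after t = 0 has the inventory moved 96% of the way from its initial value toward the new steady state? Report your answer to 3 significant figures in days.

τ = M₀/F₀ = 207.8/38.43 = 5.407 d.
The remaining gap fraction is e^(−t/τ); 96% covered ⇒ e^(−t/τ) = 0.0400.
t = −τ ln(0.0400) = 5.407 × 3.219 = 17.41 d.

17.4 d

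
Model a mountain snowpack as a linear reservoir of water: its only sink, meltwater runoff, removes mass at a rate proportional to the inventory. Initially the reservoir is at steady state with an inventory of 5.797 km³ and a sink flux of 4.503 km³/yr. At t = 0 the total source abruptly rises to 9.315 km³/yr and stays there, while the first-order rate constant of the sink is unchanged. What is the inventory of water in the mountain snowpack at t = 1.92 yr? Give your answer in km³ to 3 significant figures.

10.6 km³

τ = M₀/F₀ = 5.797/4.503 = 1.287 yr; rate constant k = 1/τ.
New steady state M_∞ = F₁/k = F₁·τ = 9.315 × 1.287 = 11.992 km³.
M(t) = M_∞ + (M₀ − M_∞)·e^(−t/τ); t/τ = 1.92/1.287 = 1.491, so e^(−t/τ) = 0.2251.
M(t) = 11.992 − 6.195 × 0.2251 = 10.598 km³.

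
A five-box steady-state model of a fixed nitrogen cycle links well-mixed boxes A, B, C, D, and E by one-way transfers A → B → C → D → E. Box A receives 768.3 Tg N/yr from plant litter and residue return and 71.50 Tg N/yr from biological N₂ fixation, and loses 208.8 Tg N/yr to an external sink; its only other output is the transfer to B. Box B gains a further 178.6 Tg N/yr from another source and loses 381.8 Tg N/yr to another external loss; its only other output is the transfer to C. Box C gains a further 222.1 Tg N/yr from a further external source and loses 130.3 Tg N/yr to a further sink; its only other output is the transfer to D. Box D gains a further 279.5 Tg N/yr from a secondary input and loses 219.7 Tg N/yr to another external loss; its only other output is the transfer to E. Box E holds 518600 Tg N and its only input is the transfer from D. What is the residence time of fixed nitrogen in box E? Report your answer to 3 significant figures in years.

895 yr

Box A: F(A→B) = (768.3 + 71.50) − 208.8 = 631.00 Tg N/yr.
Box B: F(B→C) = (631.00 + 178.6) − 381.8 = 427.80 Tg N/yr.
Box C: F(C→D) = (427.80 + 222.1) − 130.3 = 519.60 Tg N/yr.
Box D: F(D→E) = (519.60 + 279.5) − 219.7 = 579.40 Tg N/yr.
Box E throughput = its input = 579.40 Tg N/yr; τ = 518600 / 579.40 = 895.1 yr.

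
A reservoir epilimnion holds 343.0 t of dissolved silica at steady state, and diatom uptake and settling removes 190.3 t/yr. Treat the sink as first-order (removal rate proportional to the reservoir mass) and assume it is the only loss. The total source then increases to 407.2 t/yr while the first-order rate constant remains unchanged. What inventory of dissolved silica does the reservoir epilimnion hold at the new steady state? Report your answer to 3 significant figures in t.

Rate constant k = F/M = 190.3 / 343.0 = 0.5548 yr⁻¹.
At the new steady state, source = k·M_new ⇒ M_new = 407.2 / 0.5548 = 733.9 t.
(Equivalently M_new = M × F_new/F_old = 343.0 × 407.2/190.3.)

734 t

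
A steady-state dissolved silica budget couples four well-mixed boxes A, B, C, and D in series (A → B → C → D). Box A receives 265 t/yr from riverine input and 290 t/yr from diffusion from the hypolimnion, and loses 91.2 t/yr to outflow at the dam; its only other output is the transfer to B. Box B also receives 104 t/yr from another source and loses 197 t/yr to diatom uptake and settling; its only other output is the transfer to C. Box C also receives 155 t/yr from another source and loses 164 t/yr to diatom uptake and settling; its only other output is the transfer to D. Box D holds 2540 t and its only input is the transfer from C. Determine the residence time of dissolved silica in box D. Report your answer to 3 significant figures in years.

7.02 yr

Box A: F(A→B) = (265 + 290) − 91.2 = 463.80 t/yr.
Box B: F(B→C) = (463.80 + 104) − 197 = 370.80 t/yr.
Box C: F(C→D) = (370.80 + 155) − 164 = 361.80 t/yr.
Box D throughput = its input = 361.80 t/yr; τ = 2540 / 361.80 = 7.020 yr.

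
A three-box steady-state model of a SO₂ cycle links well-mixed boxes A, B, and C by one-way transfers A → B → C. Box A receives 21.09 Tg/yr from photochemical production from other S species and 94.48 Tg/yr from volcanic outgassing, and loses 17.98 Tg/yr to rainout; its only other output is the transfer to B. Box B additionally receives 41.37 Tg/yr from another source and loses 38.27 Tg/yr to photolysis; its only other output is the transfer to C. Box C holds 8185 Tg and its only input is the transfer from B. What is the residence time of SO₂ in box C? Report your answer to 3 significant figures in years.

Box A: F(A→B) = (21.09 + 94.48) − 17.98 = 97.590 Tg/yr.
Box B: F(B→C) = (97.590 + 41.37) − 38.27 = 100.69 Tg/yr.
Box C throughput = its input = 100.69 Tg/yr; τ = 8185 / 100.69 = 81.29 yr.

81.3 yr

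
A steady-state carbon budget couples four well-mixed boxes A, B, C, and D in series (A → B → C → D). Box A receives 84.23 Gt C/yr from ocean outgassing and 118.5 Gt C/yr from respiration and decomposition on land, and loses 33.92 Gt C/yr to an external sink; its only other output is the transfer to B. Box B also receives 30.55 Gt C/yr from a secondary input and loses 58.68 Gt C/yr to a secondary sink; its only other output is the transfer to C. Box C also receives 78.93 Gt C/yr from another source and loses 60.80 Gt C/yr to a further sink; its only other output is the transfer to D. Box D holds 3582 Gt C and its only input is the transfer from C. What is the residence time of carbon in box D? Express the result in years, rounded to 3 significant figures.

22.6 yr

Box A: F(A→B) = (84.23 + 118.5) − 33.92 = 168.81 Gt C/yr.
Box B: F(B→C) = (168.81 + 30.55) − 58.68 = 140.68 Gt C/yr.
Box C: F(C→D) = (140.68 + 78.93) − 60.80 = 158.81 Gt C/yr.
Box D throughput = its input = 158.81 Gt C/yr; τ = 3582 / 158.81 = 22.56 yr.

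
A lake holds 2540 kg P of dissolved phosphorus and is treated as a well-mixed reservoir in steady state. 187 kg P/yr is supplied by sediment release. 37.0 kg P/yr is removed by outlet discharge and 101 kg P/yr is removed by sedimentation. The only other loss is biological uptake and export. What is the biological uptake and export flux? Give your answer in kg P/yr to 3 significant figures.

49.0 kg P/yr

At steady state ΣF_in = ΣF_out.
ΣF_in = 187.00 kg P/yr.
Biological uptake and export flux = ΣF_in − (37.0 + 101) = 187.00 − 138.0 = 49.00 kg P/yr.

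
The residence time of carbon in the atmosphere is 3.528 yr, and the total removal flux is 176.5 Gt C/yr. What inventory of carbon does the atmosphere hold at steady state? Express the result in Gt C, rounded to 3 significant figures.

τ = M/F ⇒ M = τ × F = 3.528 × 176.5 = 622.7 Gt C.

623 Gt C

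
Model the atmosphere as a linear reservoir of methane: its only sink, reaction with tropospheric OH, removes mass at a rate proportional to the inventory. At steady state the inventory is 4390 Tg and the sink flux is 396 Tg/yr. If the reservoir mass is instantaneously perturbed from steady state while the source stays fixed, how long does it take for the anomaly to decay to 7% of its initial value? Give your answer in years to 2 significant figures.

29 yr

For a linear reservoir the anomaly decays as exp(−t/τ) with τ = M/F = 4390/396 = 11.09 yr.
exp(−t/τ) = 0.07 ⇒ t = −τ ln(0.07) = 11.09 × 2.659 = 29.48 yr.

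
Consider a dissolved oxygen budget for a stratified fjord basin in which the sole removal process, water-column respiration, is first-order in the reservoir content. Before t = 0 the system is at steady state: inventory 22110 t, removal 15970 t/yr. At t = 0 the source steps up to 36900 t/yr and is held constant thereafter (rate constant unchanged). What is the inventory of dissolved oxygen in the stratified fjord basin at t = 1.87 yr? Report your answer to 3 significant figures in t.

43600 t

The sink rate constant is k = F₀/M₀ = 15970/22110 = 0.7223 yr⁻¹.
Solving dM/dt = F₁ − kM with M(0) = M₀ gives M(t) = F₁/k + (M₀ − F₁/k)·e^(−kt).
F₁/k = 36900/0.7223 = 51087 t; kt = 0.7223 × 1.87 = 1.351, e^(−kt) = 0.2591.
M(1.87) = 51087 + (22110 − 51087) × 0.2591 = 51087 − 7507 = 43580 t.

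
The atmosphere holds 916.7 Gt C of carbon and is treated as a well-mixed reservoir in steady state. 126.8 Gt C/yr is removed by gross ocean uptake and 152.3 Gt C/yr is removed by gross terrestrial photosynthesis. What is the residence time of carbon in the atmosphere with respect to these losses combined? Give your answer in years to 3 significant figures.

Total removal = 126.8 + 152.3 = 279.10 Gt C/yr.
τ = M / ΣF_out = 916.7 / 279.10 = 3.284 yr.

3.28 yr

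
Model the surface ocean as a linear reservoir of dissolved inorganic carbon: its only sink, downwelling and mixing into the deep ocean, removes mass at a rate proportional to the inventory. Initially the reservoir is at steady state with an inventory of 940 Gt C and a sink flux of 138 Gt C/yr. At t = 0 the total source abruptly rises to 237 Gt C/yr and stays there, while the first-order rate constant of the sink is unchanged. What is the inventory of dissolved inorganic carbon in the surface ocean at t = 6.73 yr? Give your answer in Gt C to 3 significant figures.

1360 Gt C

τ = M₀/F₀ = 940/138 = 6.812 yr; rate constant k = 1/τ.
New steady state M_∞ = F₁/k = F₁·τ = 237 × 6.812 = 1614.3 Gt C.
M(t) = M_∞ + (M₀ − M_∞)·e^(−t/τ); t/τ = 6.73/6.812 = 0.9880, so e^(−t/τ) = 0.3723.
M(t) = 1614.3 − 674.3 × 0.3723 = 1363.3 Gt C.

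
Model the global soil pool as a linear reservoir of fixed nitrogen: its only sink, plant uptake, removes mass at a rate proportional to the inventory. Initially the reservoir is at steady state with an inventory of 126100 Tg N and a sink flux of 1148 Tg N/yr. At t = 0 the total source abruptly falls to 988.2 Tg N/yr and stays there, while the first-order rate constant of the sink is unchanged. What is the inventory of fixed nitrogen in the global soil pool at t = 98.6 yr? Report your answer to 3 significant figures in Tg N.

τ = M₀/F₀ = 126100/1148 = 109.8 yr; rate constant k = 1/τ.
New steady state M_∞ = F₁/k = F₁·τ = 988.2 × 109.8 = 108550 Tg N.
M(t) = M_∞ + (M₀ − M_∞)·e^(−t/τ); t/τ = 98.6/109.8 = 0.8976, so e^(−t/τ) = 0.4075.
M(t) = 108550 + 17550 × 0.4075 = 115700 Tg N.

116000 Tg N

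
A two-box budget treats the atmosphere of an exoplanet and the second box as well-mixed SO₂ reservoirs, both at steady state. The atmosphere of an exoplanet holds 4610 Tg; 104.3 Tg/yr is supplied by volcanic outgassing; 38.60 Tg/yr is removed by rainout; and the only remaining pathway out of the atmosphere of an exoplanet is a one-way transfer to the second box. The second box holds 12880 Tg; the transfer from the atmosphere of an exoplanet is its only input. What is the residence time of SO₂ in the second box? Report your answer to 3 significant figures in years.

Balance the atmosphere of an exoplanet: ΣF_in = 104.30 Tg/yr.
Transfer to the second box = ΣF_in − (38.60) = 65.700 Tg/yr.
At steady state the output of the second box equals its input, 65.700 Tg/yr.
τ = M / F = 12880 / 65.700 = 196.0 yr.

196 yr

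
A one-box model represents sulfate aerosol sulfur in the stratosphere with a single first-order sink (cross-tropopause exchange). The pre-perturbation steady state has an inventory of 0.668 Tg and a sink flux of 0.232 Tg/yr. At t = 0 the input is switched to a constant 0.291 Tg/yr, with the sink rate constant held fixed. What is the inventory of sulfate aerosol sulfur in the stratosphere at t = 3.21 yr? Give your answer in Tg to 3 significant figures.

0.782 Tg

τ = M₀/F₀ = 0.668/0.232 = 2.879 yr; rate constant k = 1/τ.
New steady state M_∞ = F₁/k = F₁·τ = 0.291 × 2.879 = 0.83788 Tg.
M(t) = M_∞ + (M₀ − M_∞)·e^(−t/τ); t/τ = 3.21/2.879 = 1.115, so e^(−t/τ) = 0.3280.
M(t) = 0.83788 − 0.1699 × 0.3280 = 0.78216 Tg.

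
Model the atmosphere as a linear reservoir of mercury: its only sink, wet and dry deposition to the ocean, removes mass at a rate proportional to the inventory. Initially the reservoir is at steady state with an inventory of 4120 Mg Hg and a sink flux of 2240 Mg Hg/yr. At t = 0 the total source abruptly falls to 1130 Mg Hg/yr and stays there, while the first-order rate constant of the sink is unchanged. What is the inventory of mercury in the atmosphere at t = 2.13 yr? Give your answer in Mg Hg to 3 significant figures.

Residence time τ = M₀/F₀ = 1.839 yr. The eventual steady state is M_∞ = M₀·(F₁/F₀) = 4120 × 1130/2240 = 2078.4 Mg Hg.
The anomaly ΔM(t) = M(t) − M_∞ decays as ΔM₀·e^(−t/τ) with ΔM₀ = 4120 − 2078.4 = 2042 Mg Hg.
At t = 2.13 yr, e^(−t/τ) = e^(−1.158) = 0.3141, so ΔM = 641.3 Mg Hg and M = 2078.4 + 641.3 = 2719.7 Mg Hg.

2720 Mg Hg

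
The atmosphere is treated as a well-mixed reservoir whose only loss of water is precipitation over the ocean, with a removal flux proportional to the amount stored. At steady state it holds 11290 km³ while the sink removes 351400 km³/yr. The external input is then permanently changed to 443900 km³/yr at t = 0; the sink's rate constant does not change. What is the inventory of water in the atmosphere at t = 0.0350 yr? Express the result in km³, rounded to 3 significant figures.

The sink rate constant is k = F₀/M₀ = 351400/11290 = 31.12 yr⁻¹.
Solving dM/dt = F₁ − kM with M(0) = M₀ gives M(t) = F₁/k + (M₀ − F₁/k)·e^(−kt).
F₁/k = 443900/31.12 = 14262 km³; kt = 31.12 × 0.0350 = 1.089, e^(−kt) = 0.3364.
M(0.0350) = 14262 + (11290 − 14262) × 0.3364 = 14262 − 999.8 = 13262 km³.

13300 km³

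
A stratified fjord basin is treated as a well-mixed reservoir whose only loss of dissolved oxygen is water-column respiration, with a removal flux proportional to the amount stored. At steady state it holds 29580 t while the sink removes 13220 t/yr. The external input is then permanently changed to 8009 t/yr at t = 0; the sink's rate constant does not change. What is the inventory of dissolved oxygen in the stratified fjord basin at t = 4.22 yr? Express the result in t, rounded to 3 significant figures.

The sink rate constant is k = F₀/M₀ = 13220/29580 = 0.4469 yr⁻¹.
Solving dM/dt = F₁ − kM with M(0) = M₀ gives M(t) = F₁/k + (M₀ − F₁/k)·e^(−kt).
F₁/k = 8009/0.4469 = 17920 t; kt = 0.4469 × 4.22 = 1.886, e^(−kt) = 0.1517.
M(4.22) = 17920 + (29580 − 17920) × 0.1517 = 17920 + 1768 = 19689 t.

19700 t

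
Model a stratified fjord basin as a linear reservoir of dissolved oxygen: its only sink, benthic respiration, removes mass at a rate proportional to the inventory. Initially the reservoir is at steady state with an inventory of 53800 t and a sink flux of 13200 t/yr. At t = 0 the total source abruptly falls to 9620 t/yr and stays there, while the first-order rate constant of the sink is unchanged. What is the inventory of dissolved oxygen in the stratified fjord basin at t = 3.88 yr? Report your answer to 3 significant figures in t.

Residence time τ = M₀/F₀ = 4.076 yr. The eventual steady state is M_∞ = M₀·(F₁/F₀) = 53800 × 9620/13200 = 39209 t.
The anomaly ΔM(t) = M(t) − M_∞ decays as ΔM₀·e^(−t/τ) with ΔM₀ = 53800 − 39209 = 14590 t.
At t = 3.88 yr, e^(−t/τ) = e^(−0.9520) = 0.3860, so ΔM = 5632 t and M = 39209 + 5632 = 44841 t.

44800 t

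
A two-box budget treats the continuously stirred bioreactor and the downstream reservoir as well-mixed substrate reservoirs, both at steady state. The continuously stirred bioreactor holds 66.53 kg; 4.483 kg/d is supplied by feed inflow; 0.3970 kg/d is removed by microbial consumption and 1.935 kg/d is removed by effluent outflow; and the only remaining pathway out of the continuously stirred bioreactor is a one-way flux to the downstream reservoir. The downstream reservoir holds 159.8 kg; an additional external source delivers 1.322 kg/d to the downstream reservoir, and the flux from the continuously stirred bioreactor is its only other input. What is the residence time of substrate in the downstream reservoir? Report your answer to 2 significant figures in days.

46 d

Balance the continuously stirred bioreactor: ΣF_in = 4.4830 kg/d.
Flux to the downstream reservoir = ΣF_in − (0.3970 + 1.935) = 2.1510 kg/d.
Total input to the downstream reservoir = 2.1510 + 1.322 = 3.4730 kg/d; at steady state this equals its total output.
τ = M / F = 159.8 / 3.4730 = 46.01 d.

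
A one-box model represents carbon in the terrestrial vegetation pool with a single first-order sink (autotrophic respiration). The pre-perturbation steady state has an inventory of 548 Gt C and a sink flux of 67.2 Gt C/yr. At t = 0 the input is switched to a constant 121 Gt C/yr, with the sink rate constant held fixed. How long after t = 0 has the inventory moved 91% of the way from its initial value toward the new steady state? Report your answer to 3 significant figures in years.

19.6 yr

τ = M₀/F₀ = 548/67.2 = 8.155 yr.
The remaining gap fraction is e^(−t/τ); 91% covered ⇒ e^(−t/τ) = 0.0900.
t = −τ ln(0.0900) = 8.155 × 2.408 = 19.64 yr.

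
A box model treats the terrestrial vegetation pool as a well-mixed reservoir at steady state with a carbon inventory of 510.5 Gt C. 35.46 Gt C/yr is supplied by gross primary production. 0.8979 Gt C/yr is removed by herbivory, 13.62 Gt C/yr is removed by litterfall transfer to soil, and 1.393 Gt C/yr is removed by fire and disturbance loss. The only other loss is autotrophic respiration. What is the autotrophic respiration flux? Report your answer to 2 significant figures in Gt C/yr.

At steady state ΣF_in = ΣF_out.
ΣF_in = 35.460 Gt C/yr.
Autotrophic respiration flux = ΣF_in − (0.8979 + 13.62 + 1.393) = 35.460 − 15.91 = 19.55 Gt C/yr.

20 Gt C/yr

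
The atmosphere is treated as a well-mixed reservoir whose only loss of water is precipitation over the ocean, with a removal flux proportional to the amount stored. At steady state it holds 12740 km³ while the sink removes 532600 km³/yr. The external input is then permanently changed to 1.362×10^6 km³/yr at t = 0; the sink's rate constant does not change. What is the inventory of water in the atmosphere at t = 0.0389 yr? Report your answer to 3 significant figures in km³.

28700 km³

The sink rate constant is k = F₀/M₀ = 532600/12740 = 41.81 yr⁻¹.
Solving dM/dt = F₁ − kM with M(0) = M₀ gives M(t) = F₁/k + (M₀ − F₁/k)·e^(−kt).
F₁/k = 1.362×10^6/41.81 = 32580 km³; kt = 41.81 × 0.0389 = 1.626, e^(−kt) = 0.1967.
M(0.0389) = 32580 + (12740 − 32580) × 0.1967 = 32580 − 3902 = 28678 km³.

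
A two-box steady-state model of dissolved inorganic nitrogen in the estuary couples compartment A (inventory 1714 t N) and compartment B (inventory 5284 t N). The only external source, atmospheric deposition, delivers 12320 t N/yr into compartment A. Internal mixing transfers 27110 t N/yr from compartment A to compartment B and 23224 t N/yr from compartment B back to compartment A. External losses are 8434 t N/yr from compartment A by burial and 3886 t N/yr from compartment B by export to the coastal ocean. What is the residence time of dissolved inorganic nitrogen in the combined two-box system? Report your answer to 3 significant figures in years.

Residence time in the combined system uses the total inventory and the total *external* removal — internal exchanges between the two boxes cancel.
M_total = 1714 + 5284 = 6998.0 t N.
ΣF_external_out = 8434 + 3886 = 12320 t N/yr.
τ = M_total / ΣF_ext = 6998.0 / 12320 = 0.5680 yr.

0.568 yr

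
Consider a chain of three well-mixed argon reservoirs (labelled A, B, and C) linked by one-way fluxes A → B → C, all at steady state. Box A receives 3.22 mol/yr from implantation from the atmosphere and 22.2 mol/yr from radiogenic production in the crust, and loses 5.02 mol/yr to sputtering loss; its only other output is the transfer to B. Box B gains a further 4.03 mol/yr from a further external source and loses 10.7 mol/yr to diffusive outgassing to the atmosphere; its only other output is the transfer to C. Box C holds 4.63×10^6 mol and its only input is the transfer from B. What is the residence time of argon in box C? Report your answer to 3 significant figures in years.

337000 yr

Box A: F(A→B) = (3.22 + 22.2) − 5.02 = 20.400 mol/yr.
Box B: F(B→C) = (20.400 + 4.03) − 10.7 = 13.730 mol/yr.
Box C throughput = its input = 13.730 mol/yr; τ = 4.63×10^6 / 13.730 = 337200 yr.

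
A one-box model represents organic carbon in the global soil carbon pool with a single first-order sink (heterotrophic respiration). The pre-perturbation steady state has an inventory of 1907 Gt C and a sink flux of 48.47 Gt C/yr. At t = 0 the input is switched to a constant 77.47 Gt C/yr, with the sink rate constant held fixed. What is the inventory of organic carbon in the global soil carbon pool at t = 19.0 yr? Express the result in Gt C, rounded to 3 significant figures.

2340 Gt C

τ = M₀/F₀ = 1907/48.47 = 39.34 yr; rate constant k = 1/τ.
New steady state M_∞ = F₁/k = F₁·τ = 77.47 × 39.34 = 3048.0 Gt C.
M(t) = M_∞ + (M₀ − M_∞)·e^(−t/τ); t/τ = 19.0/39.34 = 0.4829, so e^(−t/τ) = 0.6170.
M(t) = 3048.0 − 1141 × 0.6170 = 2344.0 Gt C.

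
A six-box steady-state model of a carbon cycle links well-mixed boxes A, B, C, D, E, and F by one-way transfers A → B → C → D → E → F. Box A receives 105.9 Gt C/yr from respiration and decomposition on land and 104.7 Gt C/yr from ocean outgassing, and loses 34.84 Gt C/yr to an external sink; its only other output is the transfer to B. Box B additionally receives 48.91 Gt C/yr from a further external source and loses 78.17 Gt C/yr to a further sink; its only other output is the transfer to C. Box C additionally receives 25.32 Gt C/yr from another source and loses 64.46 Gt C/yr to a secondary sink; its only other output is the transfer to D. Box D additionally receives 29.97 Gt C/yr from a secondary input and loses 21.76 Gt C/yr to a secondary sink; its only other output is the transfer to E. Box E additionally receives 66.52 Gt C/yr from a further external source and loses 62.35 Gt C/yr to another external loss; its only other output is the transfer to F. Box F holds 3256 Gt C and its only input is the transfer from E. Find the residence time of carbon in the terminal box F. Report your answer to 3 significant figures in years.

27.2 yr

Box A: F(A→B) = (105.9 + 104.7) − 34.84 = 175.76 Gt C/yr.
Box B: F(B→C) = (175.76 + 48.91) − 78.17 = 146.50 Gt C/yr.
Box C: F(C→D) = (146.50 + 25.32) − 64.46 = 107.36 Gt C/yr.
Box D: F(D→E) = (107.36 + 29.97) − 21.76 = 115.57 Gt C/yr.
Box E: F(E→F) = (115.57 + 66.52) − 62.35 = 119.74 Gt C/yr.
Box F throughput = its input = 119.74 Gt C/yr; τ = 3256 / 119.74 = 27.19 yr.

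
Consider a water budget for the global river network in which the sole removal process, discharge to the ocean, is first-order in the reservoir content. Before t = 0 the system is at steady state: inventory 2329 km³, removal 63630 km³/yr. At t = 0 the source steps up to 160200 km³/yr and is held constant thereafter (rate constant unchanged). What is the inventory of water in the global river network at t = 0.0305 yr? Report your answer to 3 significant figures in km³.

4330 km³

τ = M₀/F₀ = 2329/63630 = 0.03660 yr; rate constant k = 1/τ.
New steady state M_∞ = F₁/k = F₁·τ = 160200 × 0.03660 = 5863.7 km³.
M(t) = M_∞ + (M₀ − M_∞)·e^(−t/τ); t/τ = 0.0305/0.03660 = 0.8333, so e^(−t/τ) = 0.4346.
M(t) = 5863.7 − 3535 × 0.4346 = 4327.4 km³.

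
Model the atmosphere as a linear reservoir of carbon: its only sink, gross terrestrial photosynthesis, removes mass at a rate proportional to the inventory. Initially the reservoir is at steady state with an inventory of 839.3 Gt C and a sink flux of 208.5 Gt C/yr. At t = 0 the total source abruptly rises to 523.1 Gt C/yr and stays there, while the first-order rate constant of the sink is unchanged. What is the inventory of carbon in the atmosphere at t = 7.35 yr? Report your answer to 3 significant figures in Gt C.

Residence time τ = M₀/F₀ = 4.025 yr. The eventual steady state is M_∞ = M₀·(F₁/F₀) = 839.3 × 523.1/208.5 = 2105.7 Gt C.
The anomaly ΔM(t) = M(t) − M_∞ decays as ΔM₀·e^(−t/τ) with ΔM₀ = 839.3 − 2105.7 = −1266 Gt C.
At t = 7.35 yr, e^(−t/τ) = e^(−1.826) = 0.1611, so ΔM = −204.0 Gt C and M = 2105.7 − 204.0 = 1901.7 Gt C.

1900 Gt C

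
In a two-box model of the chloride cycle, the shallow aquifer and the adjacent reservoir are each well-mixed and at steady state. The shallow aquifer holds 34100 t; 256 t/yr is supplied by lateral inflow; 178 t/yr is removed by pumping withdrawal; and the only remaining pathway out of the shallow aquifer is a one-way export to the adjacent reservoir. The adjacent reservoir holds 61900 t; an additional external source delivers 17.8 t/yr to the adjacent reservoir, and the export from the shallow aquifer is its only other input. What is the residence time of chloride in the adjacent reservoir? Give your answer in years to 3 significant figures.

646 yr

Balance the shallow aquifer: ΣF_in = 256.00 t/yr.
Export to the adjacent reservoir = ΣF_in − (178) = 78.000 t/yr.
Total input to the adjacent reservoir = 78.000 + 17.8 = 95.800 t/yr; at steady state this equals its total output.
τ = M / F = 61900 / 95.800 = 646.1 yr.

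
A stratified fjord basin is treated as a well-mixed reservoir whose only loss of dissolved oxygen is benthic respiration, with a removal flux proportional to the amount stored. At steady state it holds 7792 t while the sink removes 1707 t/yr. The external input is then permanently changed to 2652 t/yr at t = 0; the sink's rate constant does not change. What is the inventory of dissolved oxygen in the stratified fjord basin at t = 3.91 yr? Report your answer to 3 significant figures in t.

τ = M₀/F₀ = 7792/1707 = 4.565 yr; rate constant k = 1/τ.
New steady state M_∞ = F₁/k = F₁·τ = 2652 × 4.565 = 12106 t.
M(t) = M_∞ + (M₀ − M_∞)·e^(−t/τ); t/τ = 3.91/4.565 = 0.8566, so e^(−t/τ) = 0.4246.
M(t) = 12106 − 4314 × 0.4246 = 10274 t.

10300 t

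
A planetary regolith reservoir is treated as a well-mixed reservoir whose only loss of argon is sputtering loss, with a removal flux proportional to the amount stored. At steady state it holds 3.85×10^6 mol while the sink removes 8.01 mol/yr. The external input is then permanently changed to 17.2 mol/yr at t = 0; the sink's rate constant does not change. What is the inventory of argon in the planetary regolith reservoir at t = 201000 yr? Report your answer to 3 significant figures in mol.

5.36×10^6 mol

Residence time τ = M₀/F₀ = 480600 yr. The eventual steady state is M_∞ = M₀·(F₁/F₀) = 3.85×10^6 × 17.2/8.01 = 8.2672×10^6 mol.
The anomaly ΔM(t) = M(t) − M_∞ decays as ΔM₀·e^(−t/τ) with ΔM₀ = 3.85×10^6 − 8.2672×10^6 = −4.417×10^6 mol.
At t = 201000 yr, e^(−t/τ) = e^(−0.4182) = 0.6582, so ΔM = −2.908×10^6 mol and M = 8.2672×10^6 − 2.908×10^6 = 5.3596×10^6 mol.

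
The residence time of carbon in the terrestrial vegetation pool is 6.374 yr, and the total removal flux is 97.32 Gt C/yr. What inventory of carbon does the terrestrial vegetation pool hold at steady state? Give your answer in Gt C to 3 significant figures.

620 Gt C

τ = M/F ⇒ M = τ × F = 6.374 × 97.32 = 620.3 Gt C.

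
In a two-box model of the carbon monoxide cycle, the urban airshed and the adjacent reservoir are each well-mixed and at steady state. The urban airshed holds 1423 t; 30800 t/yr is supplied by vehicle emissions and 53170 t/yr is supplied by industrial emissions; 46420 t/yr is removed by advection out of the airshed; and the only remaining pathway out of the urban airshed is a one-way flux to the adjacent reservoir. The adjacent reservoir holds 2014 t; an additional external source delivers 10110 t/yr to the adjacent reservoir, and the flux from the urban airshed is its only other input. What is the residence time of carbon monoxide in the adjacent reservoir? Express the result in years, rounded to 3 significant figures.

0.0423 yr

Balance the urban airshed: ΣF_in = 30800 + 53170 = 83970 t/yr.
Flux to the adjacent reservoir = ΣF_in − (46420) = 37550 t/yr.
Total input to the adjacent reservoir = 37550 + 10110 = 47660 t/yr; at steady state this equals its total output.
τ = M / F = 2014 / 47660 = 0.04226 yr.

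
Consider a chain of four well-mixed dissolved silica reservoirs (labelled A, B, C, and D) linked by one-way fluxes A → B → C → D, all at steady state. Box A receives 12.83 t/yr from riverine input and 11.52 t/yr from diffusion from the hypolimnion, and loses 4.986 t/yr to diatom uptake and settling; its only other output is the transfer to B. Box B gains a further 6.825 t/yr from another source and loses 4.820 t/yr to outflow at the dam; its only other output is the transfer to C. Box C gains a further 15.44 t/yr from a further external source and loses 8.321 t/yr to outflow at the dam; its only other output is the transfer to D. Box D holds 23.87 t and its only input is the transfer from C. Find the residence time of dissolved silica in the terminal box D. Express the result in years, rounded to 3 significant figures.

Box A: F(A→B) = (12.83 + 11.52) − 4.986 = 19.364 t/yr.
Box B: F(B→C) = (19.364 + 6.825) − 4.820 = 21.369 t/yr.
Box C: F(C→D) = (21.369 + 15.44) − 8.321 = 28.488 t/yr.
Box D throughput = its input = 28.488 t/yr; τ = 23.87 / 28.488 = 0.8379 yr.

0.838 yr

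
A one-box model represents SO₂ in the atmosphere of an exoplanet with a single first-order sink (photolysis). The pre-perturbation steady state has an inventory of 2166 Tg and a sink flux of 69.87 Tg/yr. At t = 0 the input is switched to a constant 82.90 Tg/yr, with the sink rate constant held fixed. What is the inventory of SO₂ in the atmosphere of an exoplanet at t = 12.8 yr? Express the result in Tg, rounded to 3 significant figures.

Residence time τ = M₀/F₀ = 31.00 yr. The eventual steady state is M_∞ = M₀·(F₁/F₀) = 2166 × 82.90/69.87 = 2569.9 Tg.
The anomaly ΔM(t) = M(t) − M_∞ decays as ΔM₀·e^(−t/τ) with ΔM₀ = 2166 − 2569.9 = −403.9 Tg.
At t = 12.8 yr, e^(−t/τ) = e^(−0.4129) = 0.6617, so ΔM = −267.3 Tg and M = 2569.9 − 267.3 = 2302.6 Tg.

2300 Tg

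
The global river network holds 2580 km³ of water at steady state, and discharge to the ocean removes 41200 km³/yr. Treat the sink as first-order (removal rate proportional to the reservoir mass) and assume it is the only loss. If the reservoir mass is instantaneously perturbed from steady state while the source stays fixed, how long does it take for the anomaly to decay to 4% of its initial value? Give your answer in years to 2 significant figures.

For a linear reservoir the anomaly decays as exp(−t/τ) with τ = M/F = 2580/41200 = 0.06262 yr.
exp(−t/τ) = 0.04 ⇒ t = −τ ln(0.04) = 0.06262 × 3.219 = 0.2016 yr.

0.20 yr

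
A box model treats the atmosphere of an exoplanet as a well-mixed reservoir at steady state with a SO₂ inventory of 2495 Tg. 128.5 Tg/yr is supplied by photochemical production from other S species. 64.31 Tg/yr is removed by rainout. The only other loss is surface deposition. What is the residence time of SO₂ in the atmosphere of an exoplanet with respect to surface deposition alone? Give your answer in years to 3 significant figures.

38.9 yr

At steady state ΣF_in = ΣF_out.
ΣF_in = 128.50 Tg/yr.
Surface deposition flux = ΣF_in − (64.31) = 128.50 − 64.31 = 64.19 Tg/yr.
τ = M / F = 2495 / 64.19 = 38.87 yr.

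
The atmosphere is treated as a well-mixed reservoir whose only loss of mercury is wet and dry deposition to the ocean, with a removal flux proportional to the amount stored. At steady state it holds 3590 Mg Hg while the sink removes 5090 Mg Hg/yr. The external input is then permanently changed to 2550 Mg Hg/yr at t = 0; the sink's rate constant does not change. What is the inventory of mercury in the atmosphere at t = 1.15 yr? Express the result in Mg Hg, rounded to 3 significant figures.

Residence time τ = M₀/F₀ = 0.7053 yr. The eventual steady state is M_∞ = M₀·(F₁/F₀) = 3590 × 2550/5090 = 1798.5 Mg Hg.
The anomaly ΔM(t) = M(t) − M_∞ decays as ΔM₀·e^(−t/τ) with ΔM₀ = 3590 − 1798.5 = 1791 Mg Hg.
At t = 1.15 yr, e^(−t/τ) = e^(−1.631) = 0.1958, so ΔM = 350.8 Mg Hg and M = 1798.5 + 350.8 = 2149.4 Mg Hg.

2150 Mg Hg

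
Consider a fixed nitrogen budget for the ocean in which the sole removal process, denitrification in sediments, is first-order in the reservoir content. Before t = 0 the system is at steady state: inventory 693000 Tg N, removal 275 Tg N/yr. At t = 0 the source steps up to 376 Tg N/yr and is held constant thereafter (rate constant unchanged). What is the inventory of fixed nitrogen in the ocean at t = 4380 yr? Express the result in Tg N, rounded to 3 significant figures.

The sink rate constant is k = F₀/M₀ = 275/693000 = 0.0003968 yr⁻¹.
Solving dM/dt = F₁ − kM with M(0) = M₀ gives M(t) = F₁/k + (M₀ − F₁/k)·e^(−kt).
F₁/k = 376/0.0003968 = 947520 Tg N; kt = 0.0003968 × 4380 = 1.738, e^(−kt) = 0.1759.
M(4380) = 947520 + (693000 − 947520) × 0.1759 = 947520 − 44760 = 902760 Tg N.

903000 Tg N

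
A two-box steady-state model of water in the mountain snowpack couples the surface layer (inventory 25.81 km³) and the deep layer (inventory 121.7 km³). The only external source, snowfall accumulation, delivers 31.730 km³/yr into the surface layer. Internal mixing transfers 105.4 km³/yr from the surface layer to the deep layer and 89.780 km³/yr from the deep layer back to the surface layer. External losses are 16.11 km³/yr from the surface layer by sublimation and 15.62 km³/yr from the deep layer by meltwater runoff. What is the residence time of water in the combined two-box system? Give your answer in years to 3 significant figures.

For the system as a whole, the A↔B exchange is internal and contributes nothing to the throughput; only the external sinks remove mass.
M_total = 25.81 + 121.7 = 147.51 km³.
ΣF_external_out = 16.11 + 15.62 = 31.730 km³/yr.
τ = M_total / ΣF_ext = 147.51 / 31.730 = 4.649 yr.

4.65 yr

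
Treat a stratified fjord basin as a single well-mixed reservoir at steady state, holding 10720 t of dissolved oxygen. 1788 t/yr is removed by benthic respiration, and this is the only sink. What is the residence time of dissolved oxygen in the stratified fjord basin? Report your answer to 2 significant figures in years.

τ = M / F = 10720 / 1788 = 5.996 yr.

6.0 yr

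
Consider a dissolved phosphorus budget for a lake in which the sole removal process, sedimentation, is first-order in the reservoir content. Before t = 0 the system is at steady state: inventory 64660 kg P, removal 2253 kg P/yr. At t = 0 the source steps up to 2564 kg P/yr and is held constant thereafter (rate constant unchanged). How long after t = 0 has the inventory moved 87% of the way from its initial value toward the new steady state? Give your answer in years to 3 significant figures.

τ = M₀/F₀ = 64660/2253 = 28.70 yr.
The remaining gap fraction is e^(−t/τ); 87% covered ⇒ e^(−t/τ) = 0.130.
t = −τ ln(0.130) = 28.70 × 2.040 = 58.55 yr.

58.6 yr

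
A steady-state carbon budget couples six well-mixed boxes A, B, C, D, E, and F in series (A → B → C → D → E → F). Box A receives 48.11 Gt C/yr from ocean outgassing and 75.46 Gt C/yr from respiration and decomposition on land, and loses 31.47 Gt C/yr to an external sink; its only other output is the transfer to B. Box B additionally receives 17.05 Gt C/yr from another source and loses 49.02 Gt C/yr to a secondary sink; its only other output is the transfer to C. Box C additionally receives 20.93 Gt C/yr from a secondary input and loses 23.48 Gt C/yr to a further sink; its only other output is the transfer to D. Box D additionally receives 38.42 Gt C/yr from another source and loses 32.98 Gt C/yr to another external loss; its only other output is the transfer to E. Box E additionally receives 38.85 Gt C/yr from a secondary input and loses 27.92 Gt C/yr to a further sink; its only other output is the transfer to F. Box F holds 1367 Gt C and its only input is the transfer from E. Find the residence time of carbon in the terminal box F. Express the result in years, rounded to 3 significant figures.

18.5 yr

Box A: F(A→B) = (48.11 + 75.46) − 31.47 = 92.100 Gt C/yr.
Box B: F(B→C) = (92.100 + 17.05) − 49.02 = 60.130 Gt C/yr.
Box C: F(C→D) = (60.130 + 20.93) − 23.48 = 57.580 Gt C/yr.
Box D: F(D→E) = (57.580 + 38.42) − 32.98 = 63.020 Gt C/yr.
Box E: F(E→F) = (63.020 + 38.85) − 27.92 = 73.950 Gt C/yr.
Box F throughput = its input = 73.950 Gt C/yr; τ = 1367 / 73.950 = 18.49 yr.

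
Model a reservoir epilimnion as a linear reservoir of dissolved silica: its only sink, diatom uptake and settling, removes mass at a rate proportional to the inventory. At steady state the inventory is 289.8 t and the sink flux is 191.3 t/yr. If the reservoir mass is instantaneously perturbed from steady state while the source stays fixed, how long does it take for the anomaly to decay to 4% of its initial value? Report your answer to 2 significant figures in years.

For a linear reservoir the anomaly decays as exp(−t/τ) with τ = M/F = 289.8/191.3 = 1.515 yr.
exp(−t/τ) = 0.04 ⇒ t = −τ ln(0.04) = 1.515 × 3.219 = 4.876 yr.

4.9 yr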